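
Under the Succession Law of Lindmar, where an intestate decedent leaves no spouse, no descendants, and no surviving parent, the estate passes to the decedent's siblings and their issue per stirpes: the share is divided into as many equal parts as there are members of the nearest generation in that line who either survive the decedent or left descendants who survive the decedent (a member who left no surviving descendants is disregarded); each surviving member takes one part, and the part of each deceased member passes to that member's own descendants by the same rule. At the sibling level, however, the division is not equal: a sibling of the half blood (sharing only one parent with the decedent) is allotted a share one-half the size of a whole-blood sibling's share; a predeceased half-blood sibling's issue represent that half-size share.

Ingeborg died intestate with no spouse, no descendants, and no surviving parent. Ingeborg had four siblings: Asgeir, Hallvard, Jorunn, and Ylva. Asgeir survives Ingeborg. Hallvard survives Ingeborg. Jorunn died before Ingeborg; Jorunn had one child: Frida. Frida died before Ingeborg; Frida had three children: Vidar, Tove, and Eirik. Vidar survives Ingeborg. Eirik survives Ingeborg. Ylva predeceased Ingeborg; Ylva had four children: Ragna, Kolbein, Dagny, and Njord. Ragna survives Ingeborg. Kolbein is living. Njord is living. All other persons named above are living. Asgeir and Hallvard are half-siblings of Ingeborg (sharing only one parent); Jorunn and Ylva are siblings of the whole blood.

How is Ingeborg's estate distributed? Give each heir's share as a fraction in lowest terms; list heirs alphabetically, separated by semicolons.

No spouse, descendants, or parent survives, so the estate passes to Ingeborg's siblings per stirpes.
Half-blood siblings count for one-half the weight of whole-blood siblings at the initial division.
Dividing 1 in proportion to weights (total weight 3): Asgeir (weight 1/2) → 1/6; Hallvard (weight 1/2) → 1/6; Jorunn (weight 1) → 1/3; Ylva (weight 1) → 1/3.
Asgeir is living and takes 1/6.
Hallvard is living and takes 1/6.
Jorunn predeceased; the 1/3 allotted to Jorunn's branch passes to Jorunn's issue by representation.
Frida's line is the sole branch at this level, so the full 1/3 passes to Frida's issue by representation.
The 1/3 is divided into 3 equal shares of 1/9 among Vidar, Tove, Eirik.
Vidar is living and takes 1/9.
Tove is living and takes 1/9.
Eirik is living and takes 1/9.
Ylva predeceased; the 1/3 allotted to Ylva's branch passes to Ylva's issue by representation.
The 1/3 is divided into 4 equal shares of 1/12 among Ragna, Kolbein, Dagny, Njord.
Ragna is living and takes 1/12.
Kolbein is living and takes 1/12.
Dagny is living and takes 1/12.
Njord is living and takes 1/12.

Asgeir 1/6; Dagny 1/12; Eirik 1/9; Hallvard 1/6; Kolbein 1/12; Njord 1/12; Ragna 1/12; Tove 1/9; Vidar 1/9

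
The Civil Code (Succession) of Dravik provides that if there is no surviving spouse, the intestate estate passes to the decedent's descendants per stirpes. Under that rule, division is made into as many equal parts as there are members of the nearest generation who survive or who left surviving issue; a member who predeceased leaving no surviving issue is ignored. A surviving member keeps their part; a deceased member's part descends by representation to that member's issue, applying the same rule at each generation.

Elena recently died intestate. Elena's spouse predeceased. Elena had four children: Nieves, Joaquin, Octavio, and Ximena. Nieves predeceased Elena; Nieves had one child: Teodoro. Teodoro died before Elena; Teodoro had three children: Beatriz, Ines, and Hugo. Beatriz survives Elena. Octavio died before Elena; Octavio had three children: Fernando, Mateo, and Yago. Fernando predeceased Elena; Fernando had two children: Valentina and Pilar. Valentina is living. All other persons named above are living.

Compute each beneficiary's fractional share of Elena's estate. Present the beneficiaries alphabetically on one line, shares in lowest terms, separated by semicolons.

There is no surviving spouse, so the entire estate passes to Elena's descendants per stirpes.
The estate is divided into 4 equal shares of 1/4 among Nieves, Joaquin, Octavio, Ximena.
Nieves predeceased; the 1/4 allotted to Nieves's branch passes to Nieves's issue by representation.
Teodoro's line is the sole branch at this level, so the full 1/4 passes to Teodoro's issue by representation.
The 1/4 is divided into 3 equal shares of 1/12 among Beatriz, Ines, Hugo.
Beatriz is living and takes 1/12.
Ines is living and takes 1/12.
Hugo is living and takes 1/12.
Joaquin is living and takes 1/4.
Octavio predeceased; the 1/4 allotted to Octavio's branch passes to Octavio's issue by representation.
The 1/4 is divided into 3 equal shares of 1/12 among Fernando, Mateo, Yago.
Fernando predeceased; the 1/12 allotted to Fernando's branch passes to Fernando's issue by representation.
The 1/12 is divided into 2 equal shares of 1/24 among Valentina, Pilar.
Valentina is living and takes 1/24.
Pilar is living and takes 1/24.
Mateo is living and takes 1/12.
Yago is living and takes 1/12.
Ximena is living and takes 1/4.

Beatriz 1/12; Hugo 1/12; Ines 1/12; Joaquin 1/4; Mateo 1/12; Pilar 1/24; Valentina 1/24; Ximena 1/4; Yago 1/12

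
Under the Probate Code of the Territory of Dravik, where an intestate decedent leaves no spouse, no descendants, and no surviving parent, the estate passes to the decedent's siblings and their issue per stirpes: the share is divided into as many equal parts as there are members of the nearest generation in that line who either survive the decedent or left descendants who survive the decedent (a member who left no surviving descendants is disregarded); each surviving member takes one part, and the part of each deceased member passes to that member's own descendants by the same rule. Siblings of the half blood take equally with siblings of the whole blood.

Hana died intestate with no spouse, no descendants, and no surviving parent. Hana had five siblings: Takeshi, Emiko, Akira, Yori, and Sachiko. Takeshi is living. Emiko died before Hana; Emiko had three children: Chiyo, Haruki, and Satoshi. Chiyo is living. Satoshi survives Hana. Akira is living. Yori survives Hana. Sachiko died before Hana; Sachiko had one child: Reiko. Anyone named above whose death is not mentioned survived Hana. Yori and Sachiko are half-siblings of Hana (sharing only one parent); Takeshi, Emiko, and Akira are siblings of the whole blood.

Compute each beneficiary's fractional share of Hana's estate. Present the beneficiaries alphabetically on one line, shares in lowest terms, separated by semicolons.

No spouse, descendants, or parent survives, so the estate passes to Hana's siblings per stirpes.
Half-blood and whole-blood siblings take equally under the stated rule.
The estate is divided into 5 equal shares of 1/5 among Takeshi, Emiko, Akira, Yori, Sachiko.
Takeshi is living and takes 1/5.
Emiko predeceased; the 1/5 allotted to Emiko's branch passes to Emiko's issue by representation.
The 1/5 is divided into 3 equal shares of 1/15 among Chiyo, Haruki, Satoshi.
Chiyo is living and takes 1/15.
Haruki is living and takes 1/15.
Satoshi is living and takes 1/15.
Akira is living and takes 1/5.
Yori is living and takes 1/5.
Sachiko predeceased; the 1/5 allotted to Sachiko's branch passes to Sachiko's issue by representation.
Reiko is the sole taker at this level and receives the full 1/5.

Akira 1/5; Chiyo 1/15; Haruki 1/15; Reiko 1/5; Satoshi 1/15; Takeshi 1/5; Yori 1/5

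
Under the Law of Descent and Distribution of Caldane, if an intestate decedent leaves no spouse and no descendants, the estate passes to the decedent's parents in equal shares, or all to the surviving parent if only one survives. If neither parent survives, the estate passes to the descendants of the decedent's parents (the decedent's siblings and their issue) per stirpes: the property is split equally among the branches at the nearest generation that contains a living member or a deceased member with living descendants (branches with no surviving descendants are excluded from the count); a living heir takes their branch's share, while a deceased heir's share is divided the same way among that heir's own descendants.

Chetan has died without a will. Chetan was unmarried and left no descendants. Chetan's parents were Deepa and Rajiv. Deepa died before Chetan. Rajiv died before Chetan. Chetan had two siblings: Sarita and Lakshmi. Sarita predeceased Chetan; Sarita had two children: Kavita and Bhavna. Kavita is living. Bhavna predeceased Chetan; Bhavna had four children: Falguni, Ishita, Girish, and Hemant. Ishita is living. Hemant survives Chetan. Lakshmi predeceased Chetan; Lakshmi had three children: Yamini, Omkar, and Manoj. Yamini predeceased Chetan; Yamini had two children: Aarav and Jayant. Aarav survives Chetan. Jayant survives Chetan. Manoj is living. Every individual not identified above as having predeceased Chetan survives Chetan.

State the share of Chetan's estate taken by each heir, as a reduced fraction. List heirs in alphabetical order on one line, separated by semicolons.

Neither parent survives and there are no descendants, so the estate passes to Chetan's siblings and their issue per stirpes.
The estate is divided into 2 equal shares of 1/2 among Sarita, Lakshmi.
Sarita predeceased; the 1/2 allotted to Sarita's branch passes to Sarita's issue by representation.
The 1/2 is divided into 2 equal shares of 1/4 among Kavita, Bhavna.
Kavita is living and takes 1/4.
Bhavna predeceased; the 1/4 allotted to Bhavna's branch passes to Bhavna's issue by representation.
The 1/4 is divided into 4 equal shares of 1/16 among Falguni, Ishita, Girish, Hemant.
Falguni is living and takes 1/16.
Ishita is living and takes 1/16.
Girish is living and takes 1/16.
Hemant is living and takes 1/16.
Lakshmi predeceased; the 1/2 allotted to Lakshmi's branch passes to Lakshmi's issue by representation.
The 1/2 is divided into 3 equal shares of 1/6 among Yamini, Omkar, Manoj.
Yamini predeceased; the 1/6 allotted to Yamini's branch passes to Yamini's issue by representation.
The 1/6 is divided into 2 equal shares of 1/12 among Aarav, Jayant.
Aarav is living and takes 1/12.
Jayant is living and takes 1/12.
Omkar is living and takes 1/6.
Manoj is living and takes 1/6.

Aarav 1/12; Falguni 1/16; Girish 1/16; Hemant 1/16; Ishita 1/16; Jayant 1/12; Kavita 1/4; Manoj 1/6; Omkar 1/6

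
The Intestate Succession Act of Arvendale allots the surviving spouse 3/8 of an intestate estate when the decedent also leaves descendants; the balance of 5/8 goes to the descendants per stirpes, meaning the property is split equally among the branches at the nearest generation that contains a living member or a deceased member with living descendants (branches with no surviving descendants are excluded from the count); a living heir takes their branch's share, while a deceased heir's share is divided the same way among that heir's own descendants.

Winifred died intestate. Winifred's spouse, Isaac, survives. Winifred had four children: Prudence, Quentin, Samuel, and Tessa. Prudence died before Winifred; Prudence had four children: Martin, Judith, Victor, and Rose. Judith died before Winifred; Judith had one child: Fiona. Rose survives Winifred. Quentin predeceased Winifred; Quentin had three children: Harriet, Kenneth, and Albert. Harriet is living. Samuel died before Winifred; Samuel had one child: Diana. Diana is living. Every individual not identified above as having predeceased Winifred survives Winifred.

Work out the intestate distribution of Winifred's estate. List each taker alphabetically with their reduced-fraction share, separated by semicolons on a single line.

Isaac, as surviving spouse, takes 3/8.
The remaining 5/8 passes to Winifred's descendants per stirpes.
The 5/8 is divided into 4 equal shares of 5/32 among Prudence, Quentin, Samuel, Tessa.
Prudence predeceased; the 5/32 allotted to Prudence's branch passes to Prudence's issue by representation.
The 5/32 is divided into 4 equal shares of 5/128 among Martin, Judith, Victor, Rose.
Martin is living and takes 5/128.
Judith predeceased; the 5/128 allotted to Judith's branch passes to Judith's issue by representation.
Fiona is the sole taker at this level and receives the full 5/128.
Victor is living and takes 5/128.
Rose is living and takes 5/128.
Quentin predeceased; the 5/32 allotted to Quentin's branch passes to Quentin's issue by representation.
The 5/32 is divided into 3 equal shares of 5/96 among Harriet, Kenneth, Albert.
Harriet is living and takes 5/96.
Kenneth is living and takes 5/96.
Albert is living and takes 5/96.
Samuel predeceased; the 5/32 allotted to Samuel's branch passes to Samuel's issue by representation.
Diana is the sole taker at this level and receives the full 5/32.
Tessa is living and takes 5/32.

Albert 5/96; Diana 5/32; Fiona 5/128; Harriet 5/96; Isaac 3/8; Kenneth 5/96; Martin 5/128; Rose 5/128; Tessa 5/32; Victor 5/128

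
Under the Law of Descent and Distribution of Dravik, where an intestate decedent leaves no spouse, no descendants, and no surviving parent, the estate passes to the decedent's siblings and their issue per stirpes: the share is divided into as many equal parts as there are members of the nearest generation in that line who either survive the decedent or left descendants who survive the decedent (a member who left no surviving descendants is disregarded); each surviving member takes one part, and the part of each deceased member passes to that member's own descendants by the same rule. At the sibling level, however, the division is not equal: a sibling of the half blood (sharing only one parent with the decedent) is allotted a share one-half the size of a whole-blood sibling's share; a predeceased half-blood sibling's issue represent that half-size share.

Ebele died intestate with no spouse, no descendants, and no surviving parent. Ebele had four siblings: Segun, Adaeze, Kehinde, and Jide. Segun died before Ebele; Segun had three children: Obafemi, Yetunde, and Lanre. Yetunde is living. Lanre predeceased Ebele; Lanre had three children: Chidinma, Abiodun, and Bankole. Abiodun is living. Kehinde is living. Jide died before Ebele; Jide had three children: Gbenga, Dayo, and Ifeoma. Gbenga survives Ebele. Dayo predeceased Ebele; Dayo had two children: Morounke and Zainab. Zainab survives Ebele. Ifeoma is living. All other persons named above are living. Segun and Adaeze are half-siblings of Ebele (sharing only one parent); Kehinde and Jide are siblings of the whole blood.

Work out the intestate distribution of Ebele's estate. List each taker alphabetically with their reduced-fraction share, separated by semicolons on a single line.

Abiodun 1/54; Adaeze 1/6; Bankole 1/54; Chidinma 1/54; Gbenga 1/9; Ifeoma 1/9; Kehinde 1/3; Morounke 1/18; Obafemi 1/18; Yetunde 1/18; Zainab 1/18

No spouse, descendants, or parent survives, so the estate passes to Ebele's siblings per stirpes.
Half-blood siblings count for one-half the weight of whole-blood siblings at the initial division.
Dividing 1 in proportion to weights (total weight 3): Segun (weight 1/2) → 1/6; Adaeze (weight 1/2) → 1/6; Kehinde (weight 1) → 1/3; Jide (weight 1) → 1/3.
Segun predeceased; the 1/6 allotted to Segun's branch passes to Segun's issue by representation.
The 1/6 is divided into 3 equal shares of 1/18 among Obafemi, Yetunde, Lanre.
Obafemi is living and takes 1/18.
Yetunde is living and takes 1/18.
Lanre predeceased; the 1/18 allotted to Lanre's branch passes to Lanre's issue by representation.
The 1/18 is divided into 3 equal shares of 1/54 among Chidinma, Abiodun, Bankole.
Chidinma is living and takes 1/54.
Abiodun is living and takes 1/54.
Bankole is living and takes 1/54.
Adaeze is living and takes 1/6.
Kehinde is living and takes 1/3.
Jide predeceased; the 1/3 allotted to Jide's branch passes to Jide's issue by representation.
The 1/3 is divided into 3 equal shares of 1/9 among Gbenga, Dayo, Ifeoma.
Gbenga is living and takes 1/9.
Dayo predeceased; the 1/9 allotted to Dayo's branch passes to Dayo's issue by representation.
The 1/9 is divided into 2 equal shares of 1/18 among Morounke, Zainab.
Morounke is living and takes 1/18.
Zainab is living and takes 1/18.
Ifeoma is living and takes 1/9.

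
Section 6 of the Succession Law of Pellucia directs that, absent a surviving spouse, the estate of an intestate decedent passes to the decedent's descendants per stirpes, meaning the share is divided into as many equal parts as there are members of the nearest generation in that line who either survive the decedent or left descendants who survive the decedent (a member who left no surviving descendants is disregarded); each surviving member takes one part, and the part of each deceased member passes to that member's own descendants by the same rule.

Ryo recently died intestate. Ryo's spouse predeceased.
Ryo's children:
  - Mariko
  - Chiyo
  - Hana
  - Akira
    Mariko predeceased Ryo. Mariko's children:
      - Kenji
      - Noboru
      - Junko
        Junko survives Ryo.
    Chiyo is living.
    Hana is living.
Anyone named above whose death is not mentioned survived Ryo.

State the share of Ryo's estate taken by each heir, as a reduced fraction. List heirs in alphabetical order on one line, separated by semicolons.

There is no surviving spouse, so the entire estate passes to Ryo's descendants per stirpes.
The estate is divided into 4 equal shares of 1/4 among Mariko, Chiyo, Hana, Akira.
Mariko predeceased; the 1/4 allotted to Mariko's branch passes to Mariko's issue by representation.
The 1/4 is divided into 3 equal shares of 1/12 among Kenji, Noboru, Junko.
Kenji is living and takes 1/12.
Noboru is living and takes 1/12.
Junko is living and takes 1/12.
Chiyo is living and takes 1/4.
Hana is living and takes 1/4.
Akira is living and takes 1/4.

Akira 1/4; Chiyo 1/4; Hana 1/4; Junko 1/12; Kenji 1/12; Noboru 1/12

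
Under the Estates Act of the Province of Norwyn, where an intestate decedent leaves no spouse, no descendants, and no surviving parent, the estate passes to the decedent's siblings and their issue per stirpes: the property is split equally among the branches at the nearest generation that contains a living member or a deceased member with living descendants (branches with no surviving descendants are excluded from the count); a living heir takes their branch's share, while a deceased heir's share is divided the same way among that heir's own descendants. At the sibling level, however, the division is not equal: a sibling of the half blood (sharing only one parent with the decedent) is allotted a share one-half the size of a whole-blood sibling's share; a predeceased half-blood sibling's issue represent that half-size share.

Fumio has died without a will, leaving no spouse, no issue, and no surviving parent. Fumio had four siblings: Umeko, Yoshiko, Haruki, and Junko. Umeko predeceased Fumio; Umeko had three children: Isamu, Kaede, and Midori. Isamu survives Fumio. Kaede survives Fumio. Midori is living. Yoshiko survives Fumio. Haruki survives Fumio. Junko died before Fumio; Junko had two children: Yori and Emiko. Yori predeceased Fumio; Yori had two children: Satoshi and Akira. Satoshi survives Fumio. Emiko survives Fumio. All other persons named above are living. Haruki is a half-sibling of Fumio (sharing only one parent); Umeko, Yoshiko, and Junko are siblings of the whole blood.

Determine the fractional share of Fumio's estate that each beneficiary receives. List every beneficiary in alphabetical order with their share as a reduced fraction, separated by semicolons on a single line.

Akira 1/14; Emiko 1/7; Haruki 1/7; Isamu 2/21; Kaede 2/21; Midori 2/21; Satoshi 1/14; Yoshiko 2/7

No spouse, descendants, or parent survives, so the estate passes to Fumio's siblings per stirpes.
Half-blood siblings count for one-half the weight of whole-blood siblings at the initial division.
Dividing 1 in proportion to weights (total weight 7/2): Umeko (weight 1) → 2/7; Yoshiko (weight 1) → 2/7; Haruki (weight 1/2) → 1/7; Junko (weight 1) → 2/7.
Umeko predeceased; the 2/7 allotted to Umeko's branch passes to Umeko's issue by representation.
The 2/7 is divided into 3 equal shares of 2/21 among Isamu, Kaede, Midori.
Isamu is living and takes 2/21.
Kaede is living and takes 2/21.
Midori is living and takes 2/21.
Yoshiko is living and takes 2/7.
Haruki is living and takes 1/7.
Junko predeceased; the 2/7 allotted to Junko's branch passes to Junko's issue by representation.
The 2/7 is divided into 2 equal shares of 1/7 among Yori, Emiko.
Yori predeceased; the 1/7 allotted to Yori's branch passes to Yori's issue by representation.
The 1/7 is divided into 2 equal shares of 1/14 among Satoshi, Akira.
Satoshi is living and takes 1/14.
Akira is living and takes 1/14.
Emiko is living and takes 1/7.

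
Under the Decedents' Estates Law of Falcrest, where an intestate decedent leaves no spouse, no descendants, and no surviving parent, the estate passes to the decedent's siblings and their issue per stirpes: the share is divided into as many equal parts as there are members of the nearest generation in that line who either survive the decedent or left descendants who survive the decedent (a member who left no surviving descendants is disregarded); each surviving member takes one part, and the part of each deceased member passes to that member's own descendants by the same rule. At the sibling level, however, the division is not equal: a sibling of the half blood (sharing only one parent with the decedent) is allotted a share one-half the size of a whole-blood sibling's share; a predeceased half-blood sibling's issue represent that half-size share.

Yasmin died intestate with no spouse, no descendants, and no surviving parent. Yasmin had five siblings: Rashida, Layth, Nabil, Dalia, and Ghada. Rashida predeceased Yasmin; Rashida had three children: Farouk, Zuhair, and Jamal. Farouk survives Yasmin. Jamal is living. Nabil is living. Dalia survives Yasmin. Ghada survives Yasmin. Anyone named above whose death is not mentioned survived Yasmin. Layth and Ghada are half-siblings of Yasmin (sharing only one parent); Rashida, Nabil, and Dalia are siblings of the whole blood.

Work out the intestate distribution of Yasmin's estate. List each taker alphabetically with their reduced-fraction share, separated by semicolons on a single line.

No spouse, descendants, or parent survives, so the estate passes to Yasmin's siblings per stirpes.
Half-blood siblings count for one-half the weight of whole-blood siblings at the initial division.
Dividing 1 in proportion to weights (total weight 4): Rashida (weight 1) → 1/4; Layth (weight 1/2) → 1/8; Nabil (weight 1) → 1/4; Dalia (weight 1) → 1/4; Ghada (weight 1/2) → 1/8.
Rashida predeceased; the 1/4 allotted to Rashida's branch passes to Rashida's issue by representation.
The 1/4 is divided into 3 equal shares of 1/12 among Farouk, Zuhair, Jamal.
Farouk is living and takes 1/12.
Zuhair is living and takes 1/12.
Jamal is living and takes 1/12.
Layth is living and takes 1/8.
Nabil is living and takes 1/4.
Dalia is living and takes 1/4.
Ghada is living and takes 1/8.

Dalia 1/4; Farouk 1/12; Ghada 1/8; Jamal 1/12; Layth 1/8; Nabil 1/4; Zuhair 1/12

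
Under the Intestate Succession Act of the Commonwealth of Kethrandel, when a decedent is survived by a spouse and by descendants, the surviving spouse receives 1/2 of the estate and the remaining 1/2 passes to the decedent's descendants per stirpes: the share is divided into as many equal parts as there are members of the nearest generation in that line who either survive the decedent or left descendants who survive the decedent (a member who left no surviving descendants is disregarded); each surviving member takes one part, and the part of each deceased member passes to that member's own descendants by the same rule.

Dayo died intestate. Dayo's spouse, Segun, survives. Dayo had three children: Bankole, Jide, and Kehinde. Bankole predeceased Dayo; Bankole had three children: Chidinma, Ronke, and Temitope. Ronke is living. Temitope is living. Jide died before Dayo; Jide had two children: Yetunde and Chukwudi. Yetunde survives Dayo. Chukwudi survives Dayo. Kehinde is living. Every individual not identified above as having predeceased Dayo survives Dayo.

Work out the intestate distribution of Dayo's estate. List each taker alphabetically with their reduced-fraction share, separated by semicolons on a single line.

Segun, as surviving spouse, takes 1/2.
The remaining 1/2 passes to Dayo's descendants per stirpes.
The 1/2 is divided into 3 equal shares of 1/6 among Bankole, Jide, Kehinde.
Bankole predeceased; the 1/6 allotted to Bankole's branch passes to Bankole's issue by representation.
The 1/6 is divided into 3 equal shares of 1/18 among Chidinma, Ronke, Temitope.
Chidinma is living and takes 1/18.
Ronke is living and takes 1/18.
Temitope is living and takes 1/18.
Jide predeceased; the 1/6 allotted to Jide's branch passes to Jide's issue by representation.
The 1/6 is divided into 2 equal shares of 1/12 among Yetunde, Chukwudi.
Yetunde is living and takes 1/12.
Chukwudi is living and takes 1/12.
Kehinde is living and takes 1/6.

Chidinma 1/18; Chukwudi 1/12; Kehinde 1/6; Ronke 1/18; Segun 1/2; Temitope 1/18; Yetunde 1/12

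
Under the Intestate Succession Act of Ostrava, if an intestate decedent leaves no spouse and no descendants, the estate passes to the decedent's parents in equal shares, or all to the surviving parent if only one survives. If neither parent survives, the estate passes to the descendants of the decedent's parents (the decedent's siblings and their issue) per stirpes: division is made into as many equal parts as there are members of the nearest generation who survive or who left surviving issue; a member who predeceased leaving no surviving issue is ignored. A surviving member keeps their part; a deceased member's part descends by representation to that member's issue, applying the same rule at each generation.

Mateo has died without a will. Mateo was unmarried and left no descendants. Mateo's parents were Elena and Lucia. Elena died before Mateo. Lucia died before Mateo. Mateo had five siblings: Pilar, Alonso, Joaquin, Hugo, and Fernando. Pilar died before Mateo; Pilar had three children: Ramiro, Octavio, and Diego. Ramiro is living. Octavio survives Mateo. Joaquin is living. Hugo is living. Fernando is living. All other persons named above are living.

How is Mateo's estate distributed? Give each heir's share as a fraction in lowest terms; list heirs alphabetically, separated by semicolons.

Alonso 1/5; Diego 1/15; Fernando 1/5; Hugo 1/5; Joaquin 1/5; Octavio 1/15; Ramiro 1/15

Neither parent survives and there are no descendants, so the estate passes to Mateo's siblings and their issue per stirpes.
The estate is divided into 5 equal shares of 1/5 among Pilar, Alonso, Joaquin, Hugo, Fernando.
Pilar predeceased; the 1/5 allotted to Pilar's branch passes to Pilar's issue by representation.
The 1/5 is divided into 3 equal shares of 1/15 among Ramiro, Octavio, Diego.
Ramiro is living and takes 1/15.
Octavio is living and takes 1/15.
Diego is living and takes 1/15.
Alonso is living and takes 1/5.
Joaquin is living and takes 1/5.
Hugo is living and takes 1/5.
Fernando is living and takes 1/5.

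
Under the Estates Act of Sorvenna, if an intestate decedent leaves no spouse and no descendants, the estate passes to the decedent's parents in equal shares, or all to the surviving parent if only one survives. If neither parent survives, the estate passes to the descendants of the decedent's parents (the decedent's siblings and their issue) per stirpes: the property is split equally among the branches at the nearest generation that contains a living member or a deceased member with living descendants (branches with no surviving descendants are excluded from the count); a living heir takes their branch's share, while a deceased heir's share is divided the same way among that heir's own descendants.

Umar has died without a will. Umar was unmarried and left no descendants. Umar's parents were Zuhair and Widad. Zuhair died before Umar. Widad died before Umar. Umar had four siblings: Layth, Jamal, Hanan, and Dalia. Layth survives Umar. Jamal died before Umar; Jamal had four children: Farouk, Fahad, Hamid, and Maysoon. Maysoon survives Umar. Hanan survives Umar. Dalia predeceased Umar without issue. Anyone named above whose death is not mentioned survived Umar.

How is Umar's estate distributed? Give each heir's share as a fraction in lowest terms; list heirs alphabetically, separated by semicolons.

Neither parent survives and there are no descendants, so the estate passes to Umar's siblings and their issue per stirpes.
Dalia left no surviving issue, so that branch lapses and is disregarded.
The estate is divided into 3 equal shares of 1/3 among Layth, Jamal, Hanan.
Layth is living and takes 1/3.
Jamal predeceased; the 1/3 allotted to Jamal's branch passes to Jamal's issue by representation.
The 1/3 is divided into 4 equal shares of 1/12 among Farouk, Fahad, Hamid, Maysoon.
Farouk is living and takes 1/12.
Fahad is living and takes 1/12.
Hamid is living and takes 1/12.
Maysoon is living and takes 1/12.
Hanan is living and takes 1/3.

Fahad 1/12; Farouk 1/12; Hamid 1/12; Hanan 1/3; Layth 1/3; Maysoon 1/12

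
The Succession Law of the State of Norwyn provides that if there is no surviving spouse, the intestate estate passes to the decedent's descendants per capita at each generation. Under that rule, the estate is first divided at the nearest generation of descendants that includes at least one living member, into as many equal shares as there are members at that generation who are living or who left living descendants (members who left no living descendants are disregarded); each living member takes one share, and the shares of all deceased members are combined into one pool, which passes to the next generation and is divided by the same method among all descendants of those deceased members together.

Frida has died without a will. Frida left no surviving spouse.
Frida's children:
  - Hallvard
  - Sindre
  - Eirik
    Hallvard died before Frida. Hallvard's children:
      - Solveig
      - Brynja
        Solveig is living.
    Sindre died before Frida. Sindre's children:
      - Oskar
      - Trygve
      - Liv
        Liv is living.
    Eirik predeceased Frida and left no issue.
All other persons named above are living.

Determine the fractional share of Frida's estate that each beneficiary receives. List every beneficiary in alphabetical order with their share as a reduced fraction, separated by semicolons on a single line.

There is no surviving spouse, so the entire estate passes to Frida's descendants per capita at each generation.
No one at generation 1 (Hallvard, Sindre) is living; moving to the next generation.
At generation 2 (Solveig, Brynja, Oskar, Trygve, Liv) there are 5 shares of (1)/5 = 1/5 each.
Living: Solveig, Brynja, Oskar, Trygve, and Liv — each takes 1/5.

Brynja 1/5; Liv 1/5; Oskar 1/5; Solveig 1/5; Trygve 1/5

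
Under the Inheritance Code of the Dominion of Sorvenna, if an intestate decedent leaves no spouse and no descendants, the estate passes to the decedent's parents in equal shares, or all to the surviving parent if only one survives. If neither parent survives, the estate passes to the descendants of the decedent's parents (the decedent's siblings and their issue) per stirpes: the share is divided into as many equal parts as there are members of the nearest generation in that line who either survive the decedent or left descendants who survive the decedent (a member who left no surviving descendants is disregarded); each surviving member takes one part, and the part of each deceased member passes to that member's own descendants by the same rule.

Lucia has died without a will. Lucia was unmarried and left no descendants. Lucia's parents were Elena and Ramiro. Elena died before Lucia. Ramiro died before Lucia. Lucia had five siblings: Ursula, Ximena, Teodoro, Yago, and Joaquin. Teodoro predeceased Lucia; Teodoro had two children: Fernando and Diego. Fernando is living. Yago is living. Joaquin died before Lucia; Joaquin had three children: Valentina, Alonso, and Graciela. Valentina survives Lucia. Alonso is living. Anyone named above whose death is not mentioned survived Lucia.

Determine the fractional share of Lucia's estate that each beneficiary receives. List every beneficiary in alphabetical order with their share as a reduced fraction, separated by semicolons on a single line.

Neither parent survives and there are no descendants, so the estate passes to Lucia's siblings and their issue per stirpes.
The estate is divided into 5 equal shares of 1/5 among Ursula, Ximena, Teodoro, Yago, Joaquin.
Ursula is living and takes 1/5.
Ximena is living and takes 1/5.
Teodoro predeceased; the 1/5 allotted to Teodoro's branch passes to Teodoro's issue by representation.
The 1/5 is divided into 2 equal shares of 1/10 among Fernando, Diego.
Fernando is living and takes 1/10.
Diego is living and takes 1/10.
Yago is living and takes 1/5.
Joaquin predeceased; the 1/5 allotted to Joaquin's branch passes to Joaquin's issue by representation.
The 1/5 is divided into 3 equal shares of 1/15 among Valentina, Alonso, Graciela.
Valentina is living and takes 1/15.
Alonso is living and takes 1/15.
Graciela is living and takes 1/15.

Alonso 1/15; Diego 1/10; Fernando 1/10; Graciela 1/15; Ursula 1/5; Valentina 1/15; Ximena 1/5; Yago 1/5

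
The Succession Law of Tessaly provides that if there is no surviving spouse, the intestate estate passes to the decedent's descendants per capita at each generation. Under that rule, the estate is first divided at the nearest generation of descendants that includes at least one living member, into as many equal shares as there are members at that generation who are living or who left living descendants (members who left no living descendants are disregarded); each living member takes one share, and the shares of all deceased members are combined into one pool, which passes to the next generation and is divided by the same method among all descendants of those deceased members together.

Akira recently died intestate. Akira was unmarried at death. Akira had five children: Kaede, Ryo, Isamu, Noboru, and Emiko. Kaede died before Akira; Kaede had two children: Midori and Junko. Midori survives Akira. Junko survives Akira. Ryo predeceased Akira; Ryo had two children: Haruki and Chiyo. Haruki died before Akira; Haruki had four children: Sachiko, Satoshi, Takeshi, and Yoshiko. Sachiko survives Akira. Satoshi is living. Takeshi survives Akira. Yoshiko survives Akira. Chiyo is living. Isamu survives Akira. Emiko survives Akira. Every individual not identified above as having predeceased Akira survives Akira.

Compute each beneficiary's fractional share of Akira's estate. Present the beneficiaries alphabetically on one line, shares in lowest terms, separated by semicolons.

There is no surviving spouse, so the entire estate passes to Akira's descendants per capita at each generation.
At generation 1 (Kaede, Ryo, Isamu, Noboru, Emiko) there are 5 shares of (1)/5 = 1/5 each.
Living: Isamu, Noboru, and Emiko — each takes 1/5.
Deceased: Kaede and Ryo. Their combined 2/5 is pooled and carried to generation 2.
At generation 2 (Midori, Junko, Haruki, Chiyo) there are 4 shares of (2/5)/4 = 1/10 each.
Living: Midori, Junko, and Chiyo — each takes 1/10.
Deceased: Haruki. That 1/10 share is carried to generation 3.
At generation 3 (Sachiko, Satoshi, Takeshi, Yoshiko) there are 4 shares of (1/10)/4 = 1/40 each.
Living: Sachiko, Satoshi, Takeshi, and Yoshiko — each takes 1/40.

Chiyo 1/10; Emiko 1/5; Isamu 1/5; Junko 1/10; Midori 1/10; Noboru 1/5; Sachiko 1/40; Satoshi 1/40; Takeshi 1/40; Yoshiko 1/40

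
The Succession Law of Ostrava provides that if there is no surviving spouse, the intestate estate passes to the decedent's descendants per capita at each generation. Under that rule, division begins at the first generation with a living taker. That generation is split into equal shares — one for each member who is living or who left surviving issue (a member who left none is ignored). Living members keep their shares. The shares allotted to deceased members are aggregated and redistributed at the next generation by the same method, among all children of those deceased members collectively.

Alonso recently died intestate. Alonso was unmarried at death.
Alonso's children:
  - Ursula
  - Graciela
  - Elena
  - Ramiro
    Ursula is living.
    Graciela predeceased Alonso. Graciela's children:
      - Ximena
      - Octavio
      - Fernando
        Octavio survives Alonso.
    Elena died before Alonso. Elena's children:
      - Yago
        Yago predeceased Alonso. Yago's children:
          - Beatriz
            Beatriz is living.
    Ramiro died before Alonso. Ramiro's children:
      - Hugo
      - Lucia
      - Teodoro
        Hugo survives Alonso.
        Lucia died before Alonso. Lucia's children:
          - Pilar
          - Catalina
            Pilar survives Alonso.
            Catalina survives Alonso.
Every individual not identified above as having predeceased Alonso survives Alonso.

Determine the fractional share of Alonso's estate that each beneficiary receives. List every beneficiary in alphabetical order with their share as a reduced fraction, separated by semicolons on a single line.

There is no surviving spouse, so the entire estate passes to Alonso's descendants per capita at each generation.
At generation 1 (Ursula, Graciela, Elena, Ramiro) there are 4 shares of (1)/4 = 1/4 each.
Living: Ursula — each takes 1/4.
Deceased: Graciela, Elena, and Ramiro. Their combined 3/4 is pooled and carried to generation 2.
At generation 2 (Ximena, Octavio, Fernando, Yago, Hugo, Lucia, Teodoro) there are 7 shares of (3/4)/7 = 3/28 each.
Living: Ximena, Octavio, Fernando, Hugo, and Teodoro — each takes 3/28.
Deceased: Yago and Lucia. Their combined 3/14 is pooled and carried to generation 3.
At generation 3 (Beatriz, Pilar, Catalina) there are 3 shares of (3/14)/3 = 1/14 each.
Living: Beatriz, Pilar, and Catalina — each takes 1/14.

Beatriz 1/14; Catalina 1/14; Fernando 3/28; Hugo 3/28; Octavio 3/28; Pilar 1/14; Teodoro 3/28; Ursula 1/4; Ximena 3/28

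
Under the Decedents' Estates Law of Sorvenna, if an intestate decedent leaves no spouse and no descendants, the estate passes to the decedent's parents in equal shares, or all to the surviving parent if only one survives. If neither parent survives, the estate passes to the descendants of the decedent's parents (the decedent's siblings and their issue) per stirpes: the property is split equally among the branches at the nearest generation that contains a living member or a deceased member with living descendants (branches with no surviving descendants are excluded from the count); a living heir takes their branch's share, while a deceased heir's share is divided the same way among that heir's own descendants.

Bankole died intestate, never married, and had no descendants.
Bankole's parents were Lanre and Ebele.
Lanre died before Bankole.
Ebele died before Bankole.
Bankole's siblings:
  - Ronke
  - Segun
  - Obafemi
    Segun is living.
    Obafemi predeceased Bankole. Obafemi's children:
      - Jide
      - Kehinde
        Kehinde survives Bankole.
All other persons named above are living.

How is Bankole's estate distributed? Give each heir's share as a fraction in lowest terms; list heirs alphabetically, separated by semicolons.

Neither parent survives and there are no descendants, so the estate passes to Bankole's siblings and their issue per stirpes.
The estate is divided into 3 equal shares of 1/3 among Ronke, Segun, Obafemi.
Ronke is living and takes 1/3.
Segun is living and takes 1/3.
Obafemi predeceased; the 1/3 allotted to Obafemi's branch passes to Obafemi's issue by representation.
The 1/3 is divided into 2 equal shares of 1/6 among Jide, Kehinde.
Jide is living and takes 1/6.
Kehinde is living and takes 1/6.

Jide 1/6; Kehinde 1/6; Ronke 1/3; Segun 1/3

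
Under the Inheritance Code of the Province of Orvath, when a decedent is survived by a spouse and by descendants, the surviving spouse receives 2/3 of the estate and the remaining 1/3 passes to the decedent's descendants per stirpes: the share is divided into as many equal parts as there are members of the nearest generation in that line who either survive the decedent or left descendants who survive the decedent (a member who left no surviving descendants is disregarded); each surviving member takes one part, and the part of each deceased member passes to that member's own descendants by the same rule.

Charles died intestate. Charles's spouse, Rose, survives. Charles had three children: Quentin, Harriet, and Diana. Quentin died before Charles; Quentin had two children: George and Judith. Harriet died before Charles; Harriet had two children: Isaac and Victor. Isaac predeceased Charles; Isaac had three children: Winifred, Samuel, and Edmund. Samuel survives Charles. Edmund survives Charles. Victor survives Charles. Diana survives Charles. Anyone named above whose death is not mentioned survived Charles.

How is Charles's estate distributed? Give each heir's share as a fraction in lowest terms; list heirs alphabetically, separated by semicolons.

Rose, as surviving spouse, takes 2/3.
The remaining 1/3 passes to Charles's descendants per stirpes.
The 1/3 is divided into 3 equal shares of 1/9 among Quentin, Harriet, Diana.
Quentin predeceased; the 1/9 allotted to Quentin's branch passes to Quentin's issue by representation.
The 1/9 is divided into 2 equal shares of 1/18 among George, Judith.
George is living and takes 1/18.
Judith is living and takes 1/18.
Harriet predeceased; the 1/9 allotted to Harriet's branch passes to Harriet's issue by representation.
The 1/9 is divided into 2 equal shares of 1/18 among Isaac, Victor.
Isaac predeceased; the 1/18 allotted to Isaac's branch passes to Isaac's issue by representation.
The 1/18 is divided into 3 equal shares of 1/54 among Winifred, Samuel, Edmund.
Winifred is living and takes 1/54.
Samuel is living and takes 1/54.
Edmund is living and takes 1/54.
Victor is living and takes 1/18.
Diana is living and takes 1/9.

Diana 1/9; Edmund 1/54; George 1/18; Judith 1/18; Rose 2/3; Samuel 1/54; Victor 1/18; Winifred 1/54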